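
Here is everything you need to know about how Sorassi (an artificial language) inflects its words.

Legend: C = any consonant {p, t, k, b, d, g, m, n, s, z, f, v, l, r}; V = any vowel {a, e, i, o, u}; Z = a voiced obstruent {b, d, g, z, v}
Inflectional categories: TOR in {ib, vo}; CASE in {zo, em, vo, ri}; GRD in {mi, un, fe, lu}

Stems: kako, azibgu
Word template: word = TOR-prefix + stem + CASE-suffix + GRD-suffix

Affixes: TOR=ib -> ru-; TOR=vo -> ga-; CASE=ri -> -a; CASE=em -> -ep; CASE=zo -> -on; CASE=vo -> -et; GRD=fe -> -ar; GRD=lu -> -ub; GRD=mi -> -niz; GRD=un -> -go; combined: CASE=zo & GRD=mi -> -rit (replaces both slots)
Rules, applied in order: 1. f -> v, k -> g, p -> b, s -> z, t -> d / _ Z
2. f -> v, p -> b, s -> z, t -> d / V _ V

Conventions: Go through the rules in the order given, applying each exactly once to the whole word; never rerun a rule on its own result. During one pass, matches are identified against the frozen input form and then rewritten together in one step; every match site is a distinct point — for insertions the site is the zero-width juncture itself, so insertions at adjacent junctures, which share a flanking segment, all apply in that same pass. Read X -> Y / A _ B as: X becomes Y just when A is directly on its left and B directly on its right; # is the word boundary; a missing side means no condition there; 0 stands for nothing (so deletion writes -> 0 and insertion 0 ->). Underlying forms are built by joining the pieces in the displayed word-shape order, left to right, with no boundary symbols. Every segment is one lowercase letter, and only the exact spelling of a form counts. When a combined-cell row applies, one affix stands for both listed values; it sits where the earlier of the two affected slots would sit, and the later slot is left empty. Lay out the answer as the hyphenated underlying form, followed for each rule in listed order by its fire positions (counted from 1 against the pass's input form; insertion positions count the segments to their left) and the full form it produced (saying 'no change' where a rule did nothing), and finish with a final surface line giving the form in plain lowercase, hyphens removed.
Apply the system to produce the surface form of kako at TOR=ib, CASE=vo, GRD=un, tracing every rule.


underlying: ru-kako-et-go
1. f -> v, k -> g, p -> b, s -> z, t -> d / _ Z: fires at position(s) 8: rukakoedgo
2. f -> v, p -> b, s -> z, t -> d / V _ V: no change
surface: rukakoedgo


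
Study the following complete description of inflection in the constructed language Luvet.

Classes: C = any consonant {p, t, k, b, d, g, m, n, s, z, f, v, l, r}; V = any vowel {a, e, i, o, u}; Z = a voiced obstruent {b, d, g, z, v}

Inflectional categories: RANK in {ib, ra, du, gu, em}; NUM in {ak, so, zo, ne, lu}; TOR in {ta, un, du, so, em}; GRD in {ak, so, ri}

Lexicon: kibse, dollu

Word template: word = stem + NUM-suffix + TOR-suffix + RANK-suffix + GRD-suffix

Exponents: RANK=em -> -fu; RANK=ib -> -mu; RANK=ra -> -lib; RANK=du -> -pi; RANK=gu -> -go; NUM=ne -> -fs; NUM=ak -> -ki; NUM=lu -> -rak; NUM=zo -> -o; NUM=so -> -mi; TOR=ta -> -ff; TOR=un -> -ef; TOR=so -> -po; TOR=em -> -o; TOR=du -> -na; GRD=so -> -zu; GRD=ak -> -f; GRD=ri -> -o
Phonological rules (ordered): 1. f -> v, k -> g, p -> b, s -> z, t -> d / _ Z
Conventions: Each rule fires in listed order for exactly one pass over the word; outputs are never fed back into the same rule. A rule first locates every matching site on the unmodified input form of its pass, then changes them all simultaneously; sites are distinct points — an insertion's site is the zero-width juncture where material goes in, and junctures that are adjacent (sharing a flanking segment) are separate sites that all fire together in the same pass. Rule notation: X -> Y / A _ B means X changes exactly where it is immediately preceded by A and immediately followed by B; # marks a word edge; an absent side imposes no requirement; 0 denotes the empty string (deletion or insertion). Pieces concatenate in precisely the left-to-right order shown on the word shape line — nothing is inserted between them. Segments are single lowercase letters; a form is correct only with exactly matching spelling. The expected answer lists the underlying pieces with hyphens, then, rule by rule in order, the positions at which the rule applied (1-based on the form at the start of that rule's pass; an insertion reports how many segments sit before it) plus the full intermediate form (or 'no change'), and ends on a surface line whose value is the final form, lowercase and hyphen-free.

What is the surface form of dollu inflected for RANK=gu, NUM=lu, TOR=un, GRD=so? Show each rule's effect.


underlying: dollu-rak-ef-go-zu
1. f -> v, k -> g, p -> b, s -> z, t -> d / _ Z: fires at position(s) 10: dollurakevgozu
surface: dollurakevgozu


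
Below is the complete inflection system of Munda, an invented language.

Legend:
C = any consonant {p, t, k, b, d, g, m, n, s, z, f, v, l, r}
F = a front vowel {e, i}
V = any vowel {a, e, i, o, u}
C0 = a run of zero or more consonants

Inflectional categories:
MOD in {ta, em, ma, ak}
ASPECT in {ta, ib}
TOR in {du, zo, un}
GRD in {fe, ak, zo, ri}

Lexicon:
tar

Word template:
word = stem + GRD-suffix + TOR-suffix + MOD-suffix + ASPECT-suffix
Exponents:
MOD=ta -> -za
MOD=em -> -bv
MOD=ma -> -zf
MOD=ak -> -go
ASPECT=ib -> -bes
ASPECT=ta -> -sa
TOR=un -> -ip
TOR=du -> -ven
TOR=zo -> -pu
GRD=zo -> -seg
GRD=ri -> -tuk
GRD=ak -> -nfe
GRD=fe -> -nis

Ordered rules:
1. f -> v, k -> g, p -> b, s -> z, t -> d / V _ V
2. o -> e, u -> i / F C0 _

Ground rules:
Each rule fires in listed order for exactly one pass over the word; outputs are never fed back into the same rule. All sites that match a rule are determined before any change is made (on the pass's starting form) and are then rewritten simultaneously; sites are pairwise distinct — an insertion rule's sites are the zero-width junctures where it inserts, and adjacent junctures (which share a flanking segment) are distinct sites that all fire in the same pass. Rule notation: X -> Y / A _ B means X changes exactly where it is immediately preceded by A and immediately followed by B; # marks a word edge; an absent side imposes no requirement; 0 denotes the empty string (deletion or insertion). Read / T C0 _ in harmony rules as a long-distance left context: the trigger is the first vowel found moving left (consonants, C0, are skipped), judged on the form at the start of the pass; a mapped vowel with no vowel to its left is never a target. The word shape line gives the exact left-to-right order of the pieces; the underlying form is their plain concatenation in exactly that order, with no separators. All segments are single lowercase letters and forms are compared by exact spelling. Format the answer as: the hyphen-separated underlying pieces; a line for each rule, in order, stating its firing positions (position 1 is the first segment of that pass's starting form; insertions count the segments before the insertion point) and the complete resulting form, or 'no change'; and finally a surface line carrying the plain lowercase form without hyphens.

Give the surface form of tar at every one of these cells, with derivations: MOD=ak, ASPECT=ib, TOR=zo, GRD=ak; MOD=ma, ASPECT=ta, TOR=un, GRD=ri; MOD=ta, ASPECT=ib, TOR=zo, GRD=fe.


cell MOD=ak, ASPECT=ib, TOR=zo, GRD=ak:
underlying: tar-nfe-pu-go-bes
1. f -> v, k -> g, p -> b, s -> z, t -> d / V _ V: fires at position(s) 7: tarnfebugobes
2. o -> e, u -> i / F C0 _: fires at position(s) 8: tarnfebigobes
surface: tarnfebigobes

cell MOD=ma, ASPECT=ta, TOR=un, GRD=ri:
underlying: tar-tuk-ip-zf-sa
1. f -> v, k -> g, p -> b, s -> z, t -> d / V _ V: fires at position(s) 6: tartugipzfsa
2. o -> e, u -> i / F C0 _: no change
surface: tartugipzfsa

cell MOD=ta, ASPECT=ib, TOR=zo, GRD=fe:
underlying: tar-nis-pu-za-bes
1. f -> v, k -> g, p -> b, s -> z, t -> d / V _ V: no change
2. o -> e, u -> i / F C0 _: fires at position(s) 8: tarnispizabes
surface: tarnispizabes


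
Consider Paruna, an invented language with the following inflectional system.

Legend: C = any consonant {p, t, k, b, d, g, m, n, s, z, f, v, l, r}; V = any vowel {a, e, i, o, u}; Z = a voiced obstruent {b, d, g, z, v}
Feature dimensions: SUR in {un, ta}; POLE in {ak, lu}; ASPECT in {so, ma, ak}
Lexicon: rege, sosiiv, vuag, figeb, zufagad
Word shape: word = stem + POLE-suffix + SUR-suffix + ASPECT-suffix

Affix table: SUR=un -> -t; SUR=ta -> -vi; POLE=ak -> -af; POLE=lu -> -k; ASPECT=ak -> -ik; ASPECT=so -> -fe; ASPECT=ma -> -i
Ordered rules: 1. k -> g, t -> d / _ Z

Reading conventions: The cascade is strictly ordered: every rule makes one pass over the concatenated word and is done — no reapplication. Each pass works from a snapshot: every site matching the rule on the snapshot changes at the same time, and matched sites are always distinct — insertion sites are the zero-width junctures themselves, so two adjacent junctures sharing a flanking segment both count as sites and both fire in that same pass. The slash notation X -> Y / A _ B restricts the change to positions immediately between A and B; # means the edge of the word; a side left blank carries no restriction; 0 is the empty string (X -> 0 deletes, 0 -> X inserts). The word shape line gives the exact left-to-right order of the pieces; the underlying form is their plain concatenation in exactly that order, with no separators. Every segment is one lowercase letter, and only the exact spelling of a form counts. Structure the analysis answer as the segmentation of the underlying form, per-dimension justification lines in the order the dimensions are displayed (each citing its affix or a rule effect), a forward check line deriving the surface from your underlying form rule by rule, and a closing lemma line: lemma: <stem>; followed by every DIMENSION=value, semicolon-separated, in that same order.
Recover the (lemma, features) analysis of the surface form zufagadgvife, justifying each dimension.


underlying: zufagad-k-vi-fe
SUR=ta - signalled by the affix -vi
POLE=lu - signalled by the affix -k
ASPECT=so - signalled by the affix -fe
check: zufagadkvife -> zufagadgvife
lemma: zufagad; SUR=ta; POLE=lu; ASPECT=so


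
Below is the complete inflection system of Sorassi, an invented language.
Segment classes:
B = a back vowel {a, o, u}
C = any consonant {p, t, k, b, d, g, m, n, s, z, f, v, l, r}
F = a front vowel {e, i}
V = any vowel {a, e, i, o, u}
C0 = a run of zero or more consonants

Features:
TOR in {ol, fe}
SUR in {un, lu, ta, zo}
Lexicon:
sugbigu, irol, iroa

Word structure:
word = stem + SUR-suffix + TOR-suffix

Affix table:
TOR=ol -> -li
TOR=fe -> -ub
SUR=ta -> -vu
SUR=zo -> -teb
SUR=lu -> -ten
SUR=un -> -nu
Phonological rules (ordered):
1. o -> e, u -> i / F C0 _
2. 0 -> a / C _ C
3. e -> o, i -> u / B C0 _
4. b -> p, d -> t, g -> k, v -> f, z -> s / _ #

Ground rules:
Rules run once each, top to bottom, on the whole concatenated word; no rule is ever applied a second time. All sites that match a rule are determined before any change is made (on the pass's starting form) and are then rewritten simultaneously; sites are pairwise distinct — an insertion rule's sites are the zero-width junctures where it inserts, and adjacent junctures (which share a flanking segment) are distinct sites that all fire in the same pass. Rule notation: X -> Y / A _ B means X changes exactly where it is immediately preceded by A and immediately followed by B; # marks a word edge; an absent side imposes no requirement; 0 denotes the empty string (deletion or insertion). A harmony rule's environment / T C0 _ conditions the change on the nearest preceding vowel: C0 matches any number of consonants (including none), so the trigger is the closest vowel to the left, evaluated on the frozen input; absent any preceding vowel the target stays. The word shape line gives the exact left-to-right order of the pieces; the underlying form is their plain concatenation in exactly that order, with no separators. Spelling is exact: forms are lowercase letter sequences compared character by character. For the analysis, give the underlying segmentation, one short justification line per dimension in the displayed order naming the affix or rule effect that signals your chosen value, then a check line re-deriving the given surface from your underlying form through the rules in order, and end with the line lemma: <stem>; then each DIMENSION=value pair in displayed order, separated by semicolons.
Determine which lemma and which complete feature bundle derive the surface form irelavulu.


underlying: irol-vu-li
TOR=ol - signalled by the affix -li
SUR=ta - signalled by the affix -vu
check: irolvuli -> irelvuli -> irelavuli -> irelavulu -> irelavulu
lemma: irol; TOR=ol; SUR=ta


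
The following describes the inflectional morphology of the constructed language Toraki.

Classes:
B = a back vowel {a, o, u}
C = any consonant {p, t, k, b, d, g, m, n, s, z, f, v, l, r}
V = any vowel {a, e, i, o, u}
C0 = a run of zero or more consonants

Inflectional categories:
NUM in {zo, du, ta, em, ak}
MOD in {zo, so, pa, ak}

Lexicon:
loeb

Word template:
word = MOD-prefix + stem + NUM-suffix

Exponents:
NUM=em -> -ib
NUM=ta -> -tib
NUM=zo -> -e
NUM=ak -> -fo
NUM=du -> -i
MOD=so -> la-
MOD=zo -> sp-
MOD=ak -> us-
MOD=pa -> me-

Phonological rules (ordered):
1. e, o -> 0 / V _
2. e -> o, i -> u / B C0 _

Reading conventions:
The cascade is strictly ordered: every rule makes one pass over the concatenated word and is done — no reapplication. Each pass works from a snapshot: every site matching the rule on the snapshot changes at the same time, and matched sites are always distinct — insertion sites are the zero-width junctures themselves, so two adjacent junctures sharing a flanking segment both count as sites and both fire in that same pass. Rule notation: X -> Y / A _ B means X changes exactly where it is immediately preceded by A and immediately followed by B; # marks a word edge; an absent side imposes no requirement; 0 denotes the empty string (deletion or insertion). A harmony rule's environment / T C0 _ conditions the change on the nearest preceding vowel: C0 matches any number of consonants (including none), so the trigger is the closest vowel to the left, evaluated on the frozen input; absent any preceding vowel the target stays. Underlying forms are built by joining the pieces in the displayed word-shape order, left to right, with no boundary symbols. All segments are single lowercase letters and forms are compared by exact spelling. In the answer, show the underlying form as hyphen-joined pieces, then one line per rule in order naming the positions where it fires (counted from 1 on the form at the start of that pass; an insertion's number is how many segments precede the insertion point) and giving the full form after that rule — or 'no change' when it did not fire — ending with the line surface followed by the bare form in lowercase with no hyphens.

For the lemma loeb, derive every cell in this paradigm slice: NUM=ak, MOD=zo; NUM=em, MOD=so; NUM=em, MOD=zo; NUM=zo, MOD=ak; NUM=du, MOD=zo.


cell NUM=ak, MOD=zo:
underlying: sp-loeb-fo
1. e, o -> 0 / V _: fires at position(s) 5: splobfo
2. e -> o, i -> u / B C0 _: no change
surface: splobfo

cell NUM=em, MOD=so:
underlying: la-loeb-ib
1. e, o -> 0 / V _: fires at position(s) 5: lalobib
2. e -> o, i -> u / B C0 _: fires at position(s) 6: lalobub
surface: lalobub

cell NUM=em, MOD=zo:
underlying: sp-loeb-ib
1. e, o -> 0 / V _: fires at position(s) 5: splobib
2. e -> o, i -> u / B C0 _: fires at position(s) 6: splobub
surface: splobub

cell NUM=zo, MOD=ak:
underlying: us-loeb-e
1. e, o -> 0 / V _: fires at position(s) 5: uslobe
2. e -> o, i -> u / B C0 _: fires at position(s) 6: uslobo
surface: uslobo

cell NUM=du, MOD=zo:
underlying: sp-loeb-i
1. e, o -> 0 / V _: fires at position(s) 5: splobi
2. e -> o, i -> u / B C0 _: fires at position(s) 6: splobu
surface: splobu


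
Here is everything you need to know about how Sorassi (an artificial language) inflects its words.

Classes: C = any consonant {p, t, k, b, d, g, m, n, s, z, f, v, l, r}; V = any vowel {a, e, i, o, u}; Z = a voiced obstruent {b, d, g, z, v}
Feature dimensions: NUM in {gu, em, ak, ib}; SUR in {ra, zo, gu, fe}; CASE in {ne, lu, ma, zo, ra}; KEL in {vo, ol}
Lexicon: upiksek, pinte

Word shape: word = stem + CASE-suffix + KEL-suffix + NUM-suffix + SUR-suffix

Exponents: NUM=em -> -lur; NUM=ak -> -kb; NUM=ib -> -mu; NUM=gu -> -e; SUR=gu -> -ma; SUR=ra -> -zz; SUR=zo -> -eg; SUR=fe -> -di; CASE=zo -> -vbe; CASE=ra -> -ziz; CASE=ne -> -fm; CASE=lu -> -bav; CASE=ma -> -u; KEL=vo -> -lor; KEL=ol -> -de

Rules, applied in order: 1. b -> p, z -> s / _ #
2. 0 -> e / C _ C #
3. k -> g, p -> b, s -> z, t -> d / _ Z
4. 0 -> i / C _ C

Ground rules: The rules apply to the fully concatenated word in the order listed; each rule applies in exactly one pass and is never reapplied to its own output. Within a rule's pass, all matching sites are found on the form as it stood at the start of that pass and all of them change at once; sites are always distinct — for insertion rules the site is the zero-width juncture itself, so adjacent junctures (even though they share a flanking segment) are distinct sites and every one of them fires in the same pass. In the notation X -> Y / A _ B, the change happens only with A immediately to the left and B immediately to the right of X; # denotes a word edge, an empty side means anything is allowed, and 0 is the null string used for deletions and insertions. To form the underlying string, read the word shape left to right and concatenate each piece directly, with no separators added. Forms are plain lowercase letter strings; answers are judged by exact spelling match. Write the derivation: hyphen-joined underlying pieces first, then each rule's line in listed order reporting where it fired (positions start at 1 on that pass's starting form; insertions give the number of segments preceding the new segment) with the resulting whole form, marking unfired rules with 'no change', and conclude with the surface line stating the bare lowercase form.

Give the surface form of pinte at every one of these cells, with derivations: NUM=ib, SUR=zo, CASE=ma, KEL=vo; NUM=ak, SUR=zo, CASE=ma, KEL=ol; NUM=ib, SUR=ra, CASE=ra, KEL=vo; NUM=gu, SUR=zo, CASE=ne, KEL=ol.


cell NUM=ib, SUR=zo, CASE=ma, KEL=vo:
underlying: pinte-u-lor-mu-eg
1. b -> p, z -> s / _ #: no change
2. 0 -> e / C _ C #: no change
3. k -> g, p -> b, s -> z, t -> d / _ Z: no change
4. 0 -> i / C _ C: inserts after position(s) 3, 9: piniteulorimueg
surface: piniteulorimueg

cell NUM=ak, SUR=zo, CASE=ma, KEL=ol:
underlying: pinte-u-de-kb-eg
1. b -> p, z -> s / _ #: no change
2. 0 -> e / C _ C #: no change
3. k -> g, p -> b, s -> z, t -> d / _ Z: fires at position(s) 9: pinteudegbeg
4. 0 -> i / C _ C: inserts after position(s) 3, 9: piniteudegibeg
surface: piniteudegibeg

cell NUM=ib, SUR=ra, CASE=ra, KEL=vo:
underlying: pinte-ziz-lor-mu-zz
1. b -> p, z -> s / _ #: fires at position(s) 15: pintezizlormuzs
2. 0 -> e / C _ C #: inserts after position(s) 14: pintezizlormuzes
3. k -> g, p -> b, s -> z, t -> d / _ Z: no change
4. 0 -> i / C _ C: inserts after position(s) 3, 8, 11: pinitezizilorimuzes
surface: pinitezizilorimuzes

cell NUM=gu, SUR=zo, CASE=ne, KEL=ol:
underlying: pinte-fm-de-e-eg
1. b -> p, z -> s / _ #: no change
2. 0 -> e / C _ C #: no change
3. k -> g, p -> b, s -> z, t -> d / _ Z: no change
4. 0 -> i / C _ C: inserts after position(s) 3, 6, 7: pinitefimideeeg
surface: pinitefimideeeg


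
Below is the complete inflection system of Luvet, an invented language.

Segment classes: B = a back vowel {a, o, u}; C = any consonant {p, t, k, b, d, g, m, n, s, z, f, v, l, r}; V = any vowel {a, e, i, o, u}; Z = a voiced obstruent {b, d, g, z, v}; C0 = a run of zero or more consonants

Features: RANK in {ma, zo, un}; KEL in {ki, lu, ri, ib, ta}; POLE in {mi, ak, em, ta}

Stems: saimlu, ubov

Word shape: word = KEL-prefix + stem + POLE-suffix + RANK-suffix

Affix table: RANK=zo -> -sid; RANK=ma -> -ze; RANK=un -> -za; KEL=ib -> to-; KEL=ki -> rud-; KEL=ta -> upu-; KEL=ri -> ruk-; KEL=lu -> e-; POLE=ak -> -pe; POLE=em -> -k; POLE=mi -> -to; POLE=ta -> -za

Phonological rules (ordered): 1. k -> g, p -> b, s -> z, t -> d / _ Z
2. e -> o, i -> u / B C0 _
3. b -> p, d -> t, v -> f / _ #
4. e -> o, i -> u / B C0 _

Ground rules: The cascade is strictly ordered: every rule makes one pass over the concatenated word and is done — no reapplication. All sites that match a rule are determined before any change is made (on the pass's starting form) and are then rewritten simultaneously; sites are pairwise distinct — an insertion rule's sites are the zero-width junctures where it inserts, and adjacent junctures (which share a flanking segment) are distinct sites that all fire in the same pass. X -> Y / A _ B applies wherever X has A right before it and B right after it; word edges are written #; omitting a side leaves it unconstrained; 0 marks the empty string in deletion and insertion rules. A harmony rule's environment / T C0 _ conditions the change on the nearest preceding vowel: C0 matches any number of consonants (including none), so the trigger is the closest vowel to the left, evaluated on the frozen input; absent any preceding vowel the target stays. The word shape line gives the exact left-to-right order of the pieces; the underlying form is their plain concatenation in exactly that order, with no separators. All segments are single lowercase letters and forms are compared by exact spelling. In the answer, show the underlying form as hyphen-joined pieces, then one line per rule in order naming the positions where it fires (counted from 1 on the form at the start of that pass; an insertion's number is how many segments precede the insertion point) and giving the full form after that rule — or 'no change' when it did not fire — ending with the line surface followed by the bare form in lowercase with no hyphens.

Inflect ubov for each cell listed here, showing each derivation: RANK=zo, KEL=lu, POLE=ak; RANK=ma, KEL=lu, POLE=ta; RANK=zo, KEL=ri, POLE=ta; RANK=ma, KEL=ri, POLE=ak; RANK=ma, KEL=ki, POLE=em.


cell RANK=zo, KEL=lu, POLE=ak:
underlying: e-ubov-pe-sid
1. k -> g, p -> b, s -> z, t -> d / _ Z: no change
2. e -> o, i -> u / B C0 _: fires at position(s) 7: eubovposid
3. b -> p, d -> t, v -> f / _ #: fires at position(s) 10: eubovposit
4. e -> o, i -> u / B C0 _: fires at position(s) 9: eubovposut
surface: eubovposut

cell RANK=ma, KEL=lu, POLE=ta:
underlying: e-ubov-za-ze
1. k -> g, p -> b, s -> z, t -> d / _ Z: no change
2. e -> o, i -> u / B C0 _: fires at position(s) 9: eubovzazo
3. b -> p, d -> t, v -> f / _ #: no change
4. e -> o, i -> u / B C0 _: no change
surface: eubovzazo

cell RANK=zo, KEL=ri, POLE=ta:
underlying: ruk-ubov-za-sid
1. k -> g, p -> b, s -> z, t -> d / _ Z: no change
2. e -> o, i -> u / B C0 _: fires at position(s) 11: rukubovzasud
3. b -> p, d -> t, v -> f / _ #: fires at position(s) 12: rukubovzasut
4. e -> o, i -> u / B C0 _: no change
surface: rukubovzasut

cell RANK=ma, KEL=ri, POLE=ak:
underlying: ruk-ubov-pe-ze
1. k -> g, p -> b, s -> z, t -> d / _ Z: no change
2. e -> o, i -> u / B C0 _: fires at position(s) 9: rukubovpoze
3. b -> p, d -> t, v -> f / _ #: no change
4. e -> o, i -> u / B C0 _: fires at position(s) 11: rukubovpozo
surface: rukubovpozo

cell RANK=ma, KEL=ki, POLE=em:
underlying: rud-ubov-k-ze
1. k -> g, p -> b, s -> z, t -> d / _ Z: fires at position(s) 8: rudubovgze
2. e -> o, i -> u / B C0 _: fires at position(s) 10: rudubovgzo
3. b -> p, d -> t, v -> f / _ #: no change
4. e -> o, i -> u / B C0 _: no change
surface: rudubovgzo


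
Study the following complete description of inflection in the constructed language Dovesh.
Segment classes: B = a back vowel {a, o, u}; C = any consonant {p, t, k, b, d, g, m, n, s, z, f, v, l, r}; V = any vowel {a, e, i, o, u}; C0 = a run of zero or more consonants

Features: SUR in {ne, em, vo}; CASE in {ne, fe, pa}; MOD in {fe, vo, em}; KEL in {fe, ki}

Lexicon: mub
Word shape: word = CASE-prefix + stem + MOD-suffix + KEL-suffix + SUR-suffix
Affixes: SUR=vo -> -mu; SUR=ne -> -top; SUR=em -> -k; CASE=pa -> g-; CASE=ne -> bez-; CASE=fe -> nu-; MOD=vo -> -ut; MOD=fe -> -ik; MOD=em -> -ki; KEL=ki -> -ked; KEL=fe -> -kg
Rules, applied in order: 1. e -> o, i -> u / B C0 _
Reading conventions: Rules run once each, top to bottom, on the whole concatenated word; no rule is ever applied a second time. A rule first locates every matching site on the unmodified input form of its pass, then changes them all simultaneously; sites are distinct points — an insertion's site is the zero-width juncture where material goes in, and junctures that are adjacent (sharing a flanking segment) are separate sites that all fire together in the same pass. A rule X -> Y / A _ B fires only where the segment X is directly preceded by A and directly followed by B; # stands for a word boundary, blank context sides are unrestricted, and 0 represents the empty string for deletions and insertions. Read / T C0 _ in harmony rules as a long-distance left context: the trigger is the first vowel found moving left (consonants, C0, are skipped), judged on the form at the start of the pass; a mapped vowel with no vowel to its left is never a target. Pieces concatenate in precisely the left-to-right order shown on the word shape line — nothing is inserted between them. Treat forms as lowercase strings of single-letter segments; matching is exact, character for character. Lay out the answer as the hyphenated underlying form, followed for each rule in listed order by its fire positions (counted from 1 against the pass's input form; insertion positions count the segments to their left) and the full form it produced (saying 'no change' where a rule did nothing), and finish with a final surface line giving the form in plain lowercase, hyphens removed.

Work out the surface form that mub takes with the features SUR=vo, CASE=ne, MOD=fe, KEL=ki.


underlying: bez-mub-ik-ked-mu
1. e -> o, i -> u / B C0 _: fires at position(s) 7: bezmubukkedmu
surface: bezmubukkedmu


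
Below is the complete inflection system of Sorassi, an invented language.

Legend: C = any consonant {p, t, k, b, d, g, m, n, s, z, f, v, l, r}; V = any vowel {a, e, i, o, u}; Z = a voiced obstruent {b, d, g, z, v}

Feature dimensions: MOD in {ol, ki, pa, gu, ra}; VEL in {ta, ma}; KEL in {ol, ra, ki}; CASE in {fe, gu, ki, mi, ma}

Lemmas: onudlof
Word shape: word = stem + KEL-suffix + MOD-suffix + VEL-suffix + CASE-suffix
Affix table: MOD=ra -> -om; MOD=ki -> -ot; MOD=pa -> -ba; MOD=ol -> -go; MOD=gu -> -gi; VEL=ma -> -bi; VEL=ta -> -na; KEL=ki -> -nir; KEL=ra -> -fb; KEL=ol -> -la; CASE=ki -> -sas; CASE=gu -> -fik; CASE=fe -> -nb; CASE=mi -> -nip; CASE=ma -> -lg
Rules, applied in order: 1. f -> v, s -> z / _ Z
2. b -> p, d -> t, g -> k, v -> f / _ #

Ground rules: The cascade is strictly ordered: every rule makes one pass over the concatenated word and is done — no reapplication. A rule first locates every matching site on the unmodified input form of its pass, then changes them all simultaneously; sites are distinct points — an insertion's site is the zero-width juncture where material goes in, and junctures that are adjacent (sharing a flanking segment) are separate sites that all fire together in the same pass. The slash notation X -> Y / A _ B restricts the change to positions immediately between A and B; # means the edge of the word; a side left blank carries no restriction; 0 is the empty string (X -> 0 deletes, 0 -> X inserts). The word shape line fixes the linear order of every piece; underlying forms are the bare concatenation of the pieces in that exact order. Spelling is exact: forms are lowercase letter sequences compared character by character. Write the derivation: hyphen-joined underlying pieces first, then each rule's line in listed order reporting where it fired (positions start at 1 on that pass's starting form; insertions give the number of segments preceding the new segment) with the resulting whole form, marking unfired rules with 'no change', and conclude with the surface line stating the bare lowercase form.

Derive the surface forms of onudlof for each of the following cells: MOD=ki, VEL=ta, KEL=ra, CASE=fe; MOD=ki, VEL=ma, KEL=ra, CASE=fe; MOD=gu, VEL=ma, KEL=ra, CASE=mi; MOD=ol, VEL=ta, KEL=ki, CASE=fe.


cell MOD=ki, VEL=ta, KEL=ra, CASE=fe:
underlying: onudlof-fb-ot-na-nb
1. f -> v, s -> z / _ Z: fires at position(s) 8: onudlofvbotnanb
2. b -> p, d -> t, g -> k, v -> f / _ #: fires at position(s) 15: onudlofvbotnanp
surface: onudlofvbotnanp

cell MOD=ki, VEL=ma, KEL=ra, CASE=fe:
underlying: onudlof-fb-ot-bi-nb
1. f -> v, s -> z / _ Z: fires at position(s) 8: onudlofvbotbinb
2. b -> p, d -> t, g -> k, v -> f / _ #: fires at position(s) 15: onudlofvbotbinp
surface: onudlofvbotbinp

cell MOD=gu, VEL=ma, KEL=ra, CASE=mi:
underlying: onudlof-fb-gi-bi-nip
1. f -> v, s -> z / _ Z: fires at position(s) 8: onudlofvbgibinip
2. b -> p, d -> t, g -> k, v -> f / _ #: no change
surface: onudlofvbgibinip

cell MOD=ol, VEL=ta, KEL=ki, CASE=fe:
underlying: onudlof-nir-go-na-nb
1. f -> v, s -> z / _ Z: no change
2. b -> p, d -> t, g -> k, v -> f / _ #: fires at position(s) 16: onudlofnirgonanp
surface: onudlofnirgonanp


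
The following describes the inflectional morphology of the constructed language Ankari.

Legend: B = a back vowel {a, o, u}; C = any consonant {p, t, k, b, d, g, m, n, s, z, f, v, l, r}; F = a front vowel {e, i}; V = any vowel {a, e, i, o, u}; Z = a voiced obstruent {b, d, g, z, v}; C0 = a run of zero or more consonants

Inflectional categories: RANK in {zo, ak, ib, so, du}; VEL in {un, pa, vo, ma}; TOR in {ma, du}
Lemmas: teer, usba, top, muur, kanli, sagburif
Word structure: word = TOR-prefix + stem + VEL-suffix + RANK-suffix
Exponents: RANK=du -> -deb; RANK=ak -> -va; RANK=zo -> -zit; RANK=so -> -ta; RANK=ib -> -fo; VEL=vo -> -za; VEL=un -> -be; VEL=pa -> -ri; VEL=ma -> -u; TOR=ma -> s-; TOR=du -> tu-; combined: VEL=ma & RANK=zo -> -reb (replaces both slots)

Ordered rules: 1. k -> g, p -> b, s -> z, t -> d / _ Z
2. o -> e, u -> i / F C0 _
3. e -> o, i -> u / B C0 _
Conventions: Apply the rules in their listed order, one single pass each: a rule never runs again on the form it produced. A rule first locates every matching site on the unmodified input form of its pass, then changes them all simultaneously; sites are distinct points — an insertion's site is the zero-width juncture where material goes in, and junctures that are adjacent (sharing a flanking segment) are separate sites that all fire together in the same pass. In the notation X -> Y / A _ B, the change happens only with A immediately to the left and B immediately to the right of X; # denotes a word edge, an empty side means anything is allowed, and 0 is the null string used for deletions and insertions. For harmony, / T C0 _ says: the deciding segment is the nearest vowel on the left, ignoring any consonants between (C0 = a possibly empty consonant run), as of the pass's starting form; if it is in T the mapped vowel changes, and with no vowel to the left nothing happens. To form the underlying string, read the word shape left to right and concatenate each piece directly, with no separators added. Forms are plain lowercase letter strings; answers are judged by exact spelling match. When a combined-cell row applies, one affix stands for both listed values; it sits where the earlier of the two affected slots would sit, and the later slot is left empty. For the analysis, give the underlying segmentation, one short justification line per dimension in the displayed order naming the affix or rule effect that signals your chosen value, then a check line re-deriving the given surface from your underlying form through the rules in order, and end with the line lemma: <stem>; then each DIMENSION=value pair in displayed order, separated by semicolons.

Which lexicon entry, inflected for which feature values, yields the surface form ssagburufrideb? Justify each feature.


underlying: s-sagburif-ri-deb
RANK=du - signalled by the affix -deb
VEL=pa - signalled by the affix -ri
TOR=ma - signalled by the affix s-
check: ssagburifrideb -> ssagburifrideb -> ssagburifrideb -> ssagburufrideb
lemma: sagburif; RANK=du; VEL=pa; TOR=ma


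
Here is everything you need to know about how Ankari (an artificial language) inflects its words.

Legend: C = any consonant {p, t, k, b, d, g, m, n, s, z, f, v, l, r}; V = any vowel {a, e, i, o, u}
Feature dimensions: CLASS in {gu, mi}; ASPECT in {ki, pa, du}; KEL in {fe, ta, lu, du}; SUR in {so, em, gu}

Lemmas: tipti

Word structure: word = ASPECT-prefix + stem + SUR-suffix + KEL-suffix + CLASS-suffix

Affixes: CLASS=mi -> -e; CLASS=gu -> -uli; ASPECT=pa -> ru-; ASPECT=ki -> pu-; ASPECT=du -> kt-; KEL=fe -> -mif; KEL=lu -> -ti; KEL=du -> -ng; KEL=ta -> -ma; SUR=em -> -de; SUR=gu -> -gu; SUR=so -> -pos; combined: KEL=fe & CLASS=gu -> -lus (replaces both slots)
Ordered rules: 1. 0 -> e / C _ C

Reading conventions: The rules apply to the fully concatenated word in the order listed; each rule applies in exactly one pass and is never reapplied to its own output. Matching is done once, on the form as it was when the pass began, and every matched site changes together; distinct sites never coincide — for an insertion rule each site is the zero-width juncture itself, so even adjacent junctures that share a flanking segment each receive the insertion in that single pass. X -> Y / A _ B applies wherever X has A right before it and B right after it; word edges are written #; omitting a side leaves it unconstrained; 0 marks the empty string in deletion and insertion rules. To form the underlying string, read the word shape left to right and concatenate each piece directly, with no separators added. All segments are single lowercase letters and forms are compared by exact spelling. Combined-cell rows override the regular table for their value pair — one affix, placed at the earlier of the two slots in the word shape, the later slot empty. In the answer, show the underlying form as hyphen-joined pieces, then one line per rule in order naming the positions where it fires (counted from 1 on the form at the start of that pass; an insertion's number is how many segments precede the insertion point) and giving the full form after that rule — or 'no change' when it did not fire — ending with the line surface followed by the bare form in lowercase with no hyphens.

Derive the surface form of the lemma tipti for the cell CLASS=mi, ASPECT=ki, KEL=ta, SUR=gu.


underlying: pu-tipti-gu-ma-e
1. 0 -> e / C _ C: inserts after position(s) 5: putipetigumae
surface: putipetigumae


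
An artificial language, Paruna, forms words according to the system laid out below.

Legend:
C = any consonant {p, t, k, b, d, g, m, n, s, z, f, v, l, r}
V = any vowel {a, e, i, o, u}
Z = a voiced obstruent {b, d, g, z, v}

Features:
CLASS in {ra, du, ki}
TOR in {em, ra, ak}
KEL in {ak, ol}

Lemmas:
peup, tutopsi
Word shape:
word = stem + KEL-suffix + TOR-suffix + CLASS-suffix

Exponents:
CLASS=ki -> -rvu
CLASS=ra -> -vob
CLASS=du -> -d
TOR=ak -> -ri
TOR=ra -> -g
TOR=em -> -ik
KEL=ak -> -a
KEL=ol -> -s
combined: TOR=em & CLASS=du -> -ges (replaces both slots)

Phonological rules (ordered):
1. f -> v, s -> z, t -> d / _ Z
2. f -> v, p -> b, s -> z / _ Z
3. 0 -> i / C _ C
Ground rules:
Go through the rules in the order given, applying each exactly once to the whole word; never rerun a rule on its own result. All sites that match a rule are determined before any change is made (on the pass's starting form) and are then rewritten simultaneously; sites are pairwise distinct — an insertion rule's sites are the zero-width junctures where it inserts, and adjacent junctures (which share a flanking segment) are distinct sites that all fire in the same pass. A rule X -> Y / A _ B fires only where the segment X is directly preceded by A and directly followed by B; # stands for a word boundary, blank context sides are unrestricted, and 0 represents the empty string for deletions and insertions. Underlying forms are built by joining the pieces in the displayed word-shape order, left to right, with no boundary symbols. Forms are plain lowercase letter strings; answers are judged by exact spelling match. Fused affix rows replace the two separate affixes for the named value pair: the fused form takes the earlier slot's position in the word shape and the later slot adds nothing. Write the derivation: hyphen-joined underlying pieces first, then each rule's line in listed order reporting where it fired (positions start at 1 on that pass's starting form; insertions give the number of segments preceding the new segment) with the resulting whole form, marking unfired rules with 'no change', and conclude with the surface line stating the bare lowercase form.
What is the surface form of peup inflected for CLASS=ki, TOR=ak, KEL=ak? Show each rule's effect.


underlying: peup-a-ri-rvu
1. f -> v, s -> z, t -> d / _ Z: no change
2. f -> v, p -> b, s -> z / _ Z: no change
3. 0 -> i / C _ C: inserts after position(s) 8: peuparirivu
surface: peuparirivu


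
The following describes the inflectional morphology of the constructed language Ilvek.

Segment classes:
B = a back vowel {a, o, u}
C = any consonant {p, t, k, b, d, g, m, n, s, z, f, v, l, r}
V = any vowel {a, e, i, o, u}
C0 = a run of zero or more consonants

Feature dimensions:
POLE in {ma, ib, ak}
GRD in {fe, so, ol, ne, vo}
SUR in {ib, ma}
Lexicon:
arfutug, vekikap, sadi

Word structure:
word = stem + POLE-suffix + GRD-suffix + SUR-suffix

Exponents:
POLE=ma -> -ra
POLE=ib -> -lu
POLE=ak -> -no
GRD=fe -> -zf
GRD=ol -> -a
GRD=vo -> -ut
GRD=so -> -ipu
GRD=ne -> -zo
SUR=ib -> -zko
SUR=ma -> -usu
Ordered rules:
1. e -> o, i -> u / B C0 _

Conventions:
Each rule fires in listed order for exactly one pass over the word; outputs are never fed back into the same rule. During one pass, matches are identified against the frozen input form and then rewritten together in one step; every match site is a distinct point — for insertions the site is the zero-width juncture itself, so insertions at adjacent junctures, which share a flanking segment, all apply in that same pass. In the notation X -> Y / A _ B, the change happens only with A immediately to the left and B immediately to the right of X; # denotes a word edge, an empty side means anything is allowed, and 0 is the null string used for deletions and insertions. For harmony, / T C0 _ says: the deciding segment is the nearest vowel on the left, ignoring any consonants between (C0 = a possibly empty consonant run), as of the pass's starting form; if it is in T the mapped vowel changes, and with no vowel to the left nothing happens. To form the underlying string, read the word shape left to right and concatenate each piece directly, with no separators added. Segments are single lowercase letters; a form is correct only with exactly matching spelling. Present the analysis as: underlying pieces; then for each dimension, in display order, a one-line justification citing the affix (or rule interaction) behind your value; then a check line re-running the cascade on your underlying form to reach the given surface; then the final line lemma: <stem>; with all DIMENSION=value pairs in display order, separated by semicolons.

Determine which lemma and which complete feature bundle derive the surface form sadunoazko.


underlying: sadi-no-a-zko
POLE=ak - signalled by the affix -no
GRD=ol - signalled by the affix -a
SUR=ib - signalled by the affix -zko
check: sadinoazko -> sadunoazko
lemma: sadi; POLE=ak; GRD=ol; SUR=ib


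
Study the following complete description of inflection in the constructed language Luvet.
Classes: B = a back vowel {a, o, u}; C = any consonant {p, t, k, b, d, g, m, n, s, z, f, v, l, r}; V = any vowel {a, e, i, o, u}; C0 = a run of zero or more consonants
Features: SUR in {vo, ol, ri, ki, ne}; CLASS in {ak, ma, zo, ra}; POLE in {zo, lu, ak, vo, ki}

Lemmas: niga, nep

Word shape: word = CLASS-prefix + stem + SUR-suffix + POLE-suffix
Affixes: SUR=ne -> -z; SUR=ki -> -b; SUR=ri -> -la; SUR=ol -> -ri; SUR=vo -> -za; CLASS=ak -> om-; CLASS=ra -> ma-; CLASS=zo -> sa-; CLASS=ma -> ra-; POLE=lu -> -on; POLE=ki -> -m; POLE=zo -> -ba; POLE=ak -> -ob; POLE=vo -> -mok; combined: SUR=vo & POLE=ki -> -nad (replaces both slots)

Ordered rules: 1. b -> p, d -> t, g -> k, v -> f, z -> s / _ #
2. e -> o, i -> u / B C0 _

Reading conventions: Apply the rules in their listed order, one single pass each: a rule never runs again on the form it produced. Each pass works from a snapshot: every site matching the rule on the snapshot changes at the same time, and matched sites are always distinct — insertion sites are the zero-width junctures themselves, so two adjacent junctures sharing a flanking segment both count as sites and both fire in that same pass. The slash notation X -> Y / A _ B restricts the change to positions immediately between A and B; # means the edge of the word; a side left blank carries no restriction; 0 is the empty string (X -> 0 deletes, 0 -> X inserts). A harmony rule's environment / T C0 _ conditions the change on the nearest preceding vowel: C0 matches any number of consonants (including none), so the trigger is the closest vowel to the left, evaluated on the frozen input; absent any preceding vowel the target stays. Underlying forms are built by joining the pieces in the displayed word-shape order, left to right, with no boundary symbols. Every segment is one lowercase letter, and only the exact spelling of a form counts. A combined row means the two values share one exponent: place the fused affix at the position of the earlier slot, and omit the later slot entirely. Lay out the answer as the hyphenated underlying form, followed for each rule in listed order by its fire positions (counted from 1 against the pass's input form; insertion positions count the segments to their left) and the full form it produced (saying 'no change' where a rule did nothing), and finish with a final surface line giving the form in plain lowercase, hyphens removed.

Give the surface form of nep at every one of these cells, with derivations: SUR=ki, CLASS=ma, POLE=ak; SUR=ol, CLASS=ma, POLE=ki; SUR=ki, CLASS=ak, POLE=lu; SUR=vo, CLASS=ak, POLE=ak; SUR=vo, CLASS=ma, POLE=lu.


cell SUR=ki, CLASS=ma, POLE=ak:
underlying: ra-nep-b-ob
1. b -> p, d -> t, g -> k, v -> f, z -> s / _ #: fires at position(s) 8: ranepbop
2. e -> o, i -> u / B C0 _: fires at position(s) 4: ranopbop
surface: ranopbop

cell SUR=ol, CLASS=ma, POLE=ki:
underlying: ra-nep-ri-m
1. b -> p, d -> t, g -> k, v -> f, z -> s / _ #: no change
2. e -> o, i -> u / B C0 _: fires at position(s) 4: ranoprim
surface: ranoprim

cell SUR=ki, CLASS=ak, POLE=lu:
underlying: om-nep-b-on
1. b -> p, d -> t, g -> k, v -> f, z -> s / _ #: no change
2. e -> o, i -> u / B C0 _: fires at position(s) 4: omnopbon
surface: omnopbon

cell SUR=vo, CLASS=ak, POLE=ak:
underlying: om-nep-za-ob
1. b -> p, d -> t, g -> k, v -> f, z -> s / _ #: fires at position(s) 9: omnepzaop
2. e -> o, i -> u / B C0 _: fires at position(s) 4: omnopzaop
surface: omnopzaop

cell SUR=vo, CLASS=ma, POLE=lu:
underlying: ra-nep-za-on
1. b -> p, d -> t, g -> k, v -> f, z -> s / _ #: no change
2. e -> o, i -> u / B C0 _: fires at position(s) 4: ranopzaon
surface: ranopzaon
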